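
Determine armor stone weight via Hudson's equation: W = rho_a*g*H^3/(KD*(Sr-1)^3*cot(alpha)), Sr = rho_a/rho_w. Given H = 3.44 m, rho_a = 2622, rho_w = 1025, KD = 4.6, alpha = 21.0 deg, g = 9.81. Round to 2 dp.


Sr = rho_a / rho_w = 2622 / 1025 = 2.558049
(Sr - 1) = 1.558049
(Sr - 1)^3 = 3.782188
cot(21.0) = 1 / tan(21.0) = 1 / 0.383864 = 2.605089
Numerator = 2622 * 9.81 * 3.44^3 = 1047073.1483
Denominator = 4.6 * 3.782188 * 2.605089 = 45.323513
W = 1047073.1483 / 45.323513
W = 23102.21 N

23102.21


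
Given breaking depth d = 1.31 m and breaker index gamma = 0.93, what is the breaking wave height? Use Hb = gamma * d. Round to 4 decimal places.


Hb = gamma * d
Hb = 0.93 * 1.31
Hb = 1.2183 m

1.2183


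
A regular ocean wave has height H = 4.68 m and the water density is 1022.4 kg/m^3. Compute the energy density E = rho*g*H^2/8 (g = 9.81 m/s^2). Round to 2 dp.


E = (1/8) * rho * g * H^2
E = (1/8) * 1022.4 * 9.81 * 4.68^2
E = 0.125 * 1022.4 * 9.81 * 21.9024
E = 27459.43 J/m^2

27459.43


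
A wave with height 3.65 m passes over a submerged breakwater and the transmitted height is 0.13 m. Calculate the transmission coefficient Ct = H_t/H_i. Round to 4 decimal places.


Ct = H_t / H_i
Ct = 0.13 / 3.65
Ct = 0.0356

0.0356


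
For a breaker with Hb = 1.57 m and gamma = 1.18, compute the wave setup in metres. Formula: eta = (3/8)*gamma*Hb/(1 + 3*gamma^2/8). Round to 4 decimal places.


eta = (3/8) * gamma * Hb / (1 + 3*gamma^2/8)
Numerator = (3/8) * 1.18 * 1.57 = 0.694725
Denominator = 1 + 3*1.18^2/8 = 1 + 0.522150 = 1.522150
eta = 0.694725 / 1.522150
eta = 0.4564 m

0.4564


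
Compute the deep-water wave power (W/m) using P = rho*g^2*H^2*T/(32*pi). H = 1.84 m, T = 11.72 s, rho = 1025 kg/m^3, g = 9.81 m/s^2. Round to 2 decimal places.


P = rho * g^2 * H^2 * T / (32 * pi)
P = 1025 * 9.81^2 * 1.84^2 * 11.72 / (32 * pi)
P = 1025 * 96.2361 * 3.3856 * 11.72 / 100.53096
P = 38933.66 W/m

38933.66


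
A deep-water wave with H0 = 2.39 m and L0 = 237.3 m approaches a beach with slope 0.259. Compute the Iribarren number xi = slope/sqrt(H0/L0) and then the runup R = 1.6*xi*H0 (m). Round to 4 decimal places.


xi = slope / sqrt(H0/L0)
H0/L0 = 2.39/237.3 = 0.010072
sqrt(0.010072) = 0.100358
xi = 0.259 / 0.100358 = 2.580772
R = 1.6 * xi * H0 = 1.6 * 2.580772 * 2.39
R = 9.8689 m

9.8689


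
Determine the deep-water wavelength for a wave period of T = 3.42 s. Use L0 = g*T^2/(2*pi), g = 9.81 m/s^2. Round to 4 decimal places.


L0 = g * T^2 / (2 * pi)
L0 = 9.81 * 3.42^2 / (2 * pi)
L0 = 9.81 * 11.6964 / 6.28319
L0 = 114.7417 / 6.28319
L0 = 18.2617 m

18.2617


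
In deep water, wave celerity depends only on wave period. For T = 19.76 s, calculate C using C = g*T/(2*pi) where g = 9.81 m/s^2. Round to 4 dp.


We use the deep-water celerity formula:
C = g * T / (2 * pi)
C = 9.81 * 19.76 / (2 * 3.14159...)
C = 193.845600 / 6.283185
C = 30.8515 m/s

30.8515


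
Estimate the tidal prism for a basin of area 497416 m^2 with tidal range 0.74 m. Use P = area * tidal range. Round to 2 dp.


Tidal prism = Area * Tidal range
P = 497416 * 0.74
P = 368087.84 m^3

368087.84


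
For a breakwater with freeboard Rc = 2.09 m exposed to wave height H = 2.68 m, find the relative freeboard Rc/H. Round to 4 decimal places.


Relative freeboard = Rc / H
= 2.09 / 2.68
= 0.7799

0.7799


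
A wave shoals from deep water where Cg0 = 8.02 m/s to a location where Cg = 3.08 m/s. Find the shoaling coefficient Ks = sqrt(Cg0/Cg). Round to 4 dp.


Ks = sqrt(Cg0 / Cg)
Ks = sqrt(8.02 / 3.08)
Ks = sqrt(2.6039)
Ks = 1.6137

1.6137


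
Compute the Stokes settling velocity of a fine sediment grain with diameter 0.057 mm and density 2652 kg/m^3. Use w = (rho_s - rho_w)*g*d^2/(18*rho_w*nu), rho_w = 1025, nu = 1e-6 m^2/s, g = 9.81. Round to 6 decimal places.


w = (rho_s - rho_w) * g * d^2 / (18 * rho_w * nu)
d = 0.057 mm = 0.000057 m
rho_s - rho_w = 2652 - 1025 = 1627
Numerator = 1627 * 9.81 * (0.000057)^2 = 0.000051856867
Denominator = 18 * 1025 * 1e-6 = 0.018450
w = 0.002811 m/s

0.002811


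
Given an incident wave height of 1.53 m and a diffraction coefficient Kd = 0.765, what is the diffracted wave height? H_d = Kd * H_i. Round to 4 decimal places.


H_d = Kd * H_i
H_d = 0.765 * 1.53
H_d = 1.1705 m

1.1705


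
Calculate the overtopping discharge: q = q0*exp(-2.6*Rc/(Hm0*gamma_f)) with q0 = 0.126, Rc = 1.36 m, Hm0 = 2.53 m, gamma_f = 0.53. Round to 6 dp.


q = q0 * exp(-2.6 * Rc / (Hm0 * gamma_f))
Exponent = -2.6 * 1.36 / (2.53 * 0.53)
= -2.6 * 1.36 / 1.3409
= -2.637035
exp(-2.637035) = 0.071573
q = 0.126 * 0.071573
q = 0.009018 m^3/s/m

0.009018


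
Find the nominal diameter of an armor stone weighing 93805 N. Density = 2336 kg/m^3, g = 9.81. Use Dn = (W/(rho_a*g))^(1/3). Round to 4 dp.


V = W / (rho_a * g)
V = 93805 / (2336 * 9.81)
V = 93805 / 22916.16
V = 4.093400 m^3
Dn = V^(1/3) = 4.093400^(1/3)
Dn = 1.5997 m

1.5997


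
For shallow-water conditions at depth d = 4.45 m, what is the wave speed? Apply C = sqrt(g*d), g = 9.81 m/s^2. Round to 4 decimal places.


Using the shallow-water approximation:
C = sqrt(g * d) = sqrt(9.81 * 4.45)
C = sqrt(43.6545)
C = 6.6072 m/s

6.6072


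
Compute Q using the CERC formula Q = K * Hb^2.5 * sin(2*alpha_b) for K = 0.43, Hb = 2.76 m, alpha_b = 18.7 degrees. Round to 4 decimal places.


Q = K * Hb^2.5 * sin(2 * alpha_b)
Hb^2.5 = 2.76^2.5 = 12.655308
sin(2 * 18.7) = sin(37.4) = 0.607376
Q = 0.43 * 12.655308 * 0.607376
Q = 3.3052 m^3/s

3.3052


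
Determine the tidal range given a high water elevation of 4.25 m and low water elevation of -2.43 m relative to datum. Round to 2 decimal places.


Tidal range = High water - Low water
Tidal range = 4.25 - (-2.43)
Tidal range = 6.68 m

6.68


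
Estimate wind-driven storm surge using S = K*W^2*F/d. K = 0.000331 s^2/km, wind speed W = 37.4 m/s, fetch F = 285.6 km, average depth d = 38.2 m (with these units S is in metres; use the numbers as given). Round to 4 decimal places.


S = K * W^2 * F / d
W^2 = 37.4^2 = 1398.76
S = 0.000331 * 1398.76 * 285.6 / 38.2
Numerator = 0.000331 * 1398.76 * 285.6 = 132.229818
S = 132.229818 / 38.2 = 3.4615 m

3.4615


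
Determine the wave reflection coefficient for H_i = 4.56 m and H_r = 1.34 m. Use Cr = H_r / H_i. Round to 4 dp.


Cr = H_r / H_i
Cr = 1.34 / 4.56
Cr = 0.2939

0.2939


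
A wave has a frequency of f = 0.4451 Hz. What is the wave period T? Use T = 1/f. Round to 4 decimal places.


T = 1 / f
T = 1 / 0.4451
T = 2.2467 s

2.2467


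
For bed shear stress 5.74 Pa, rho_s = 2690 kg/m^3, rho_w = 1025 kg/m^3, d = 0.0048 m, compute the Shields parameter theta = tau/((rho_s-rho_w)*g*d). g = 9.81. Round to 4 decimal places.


theta = tau / ((rho_s - rho_w) * g * d)
rho_s - rho_w = 2690 - 1025 = 1665
Denominator = 1665 * 9.81 * 0.0048 = 78.401520
theta = 5.74 / 78.401520
theta = 0.0732

0.0732


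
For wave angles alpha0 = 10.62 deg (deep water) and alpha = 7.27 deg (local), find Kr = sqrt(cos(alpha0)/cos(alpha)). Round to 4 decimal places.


Kr = sqrt(cos(alpha0) / cos(alpha))
cos(10.62) = 0.982871
cos(7.27) = 0.991961
Kr = sqrt(0.982871 / 0.991961)
Kr = sqrt(0.990837)
Kr = 0.9954

0.9954


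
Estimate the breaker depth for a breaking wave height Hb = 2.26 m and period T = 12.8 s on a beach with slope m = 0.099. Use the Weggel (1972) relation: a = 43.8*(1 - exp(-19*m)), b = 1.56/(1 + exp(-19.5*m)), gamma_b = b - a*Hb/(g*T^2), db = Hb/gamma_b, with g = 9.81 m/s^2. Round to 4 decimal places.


a = 43.8 * (1 - exp(-19 * m))
exp(-19 * 0.099) = exp(-1.8810) = 0.152438
a = 43.8 * (1 - 0.152438) = 37.123233
b = 1.56 / (1 + exp(-19.5 * m))
exp(-19.5 * 0.099) = exp(-1.9305) = 0.145076
b = 1.56 / (1 + 0.145076) = 1.362355
Hb / (g * T^2) = 2.26 / (9.81 * 12.8^2) = 2.26 / 1607.2704 = 0.00140611
gamma_b = b - a * Hb/(g*T^2) = 1.362355 - 37.123233 * 0.00140611 = 1.310156
db = Hb / gamma_b = 2.26 / 1.310156
db = 1.7250 m

1.7250


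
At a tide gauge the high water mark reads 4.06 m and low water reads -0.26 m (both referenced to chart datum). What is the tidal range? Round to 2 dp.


Tidal range = High water - Low water
Tidal range = 4.06 - (-0.26)
Tidal range = 4.32 m

4.32


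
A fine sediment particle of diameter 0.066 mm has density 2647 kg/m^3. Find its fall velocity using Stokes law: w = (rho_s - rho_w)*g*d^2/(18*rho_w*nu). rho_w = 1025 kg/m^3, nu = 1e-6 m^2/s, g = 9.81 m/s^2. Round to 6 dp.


w = (rho_s - rho_w) * g * d^2 / (18 * rho_w * nu)
d = 0.066 mm = 0.000066 m
rho_s - rho_w = 2647 - 1025 = 1622
Numerator = 1622 * 9.81 * (0.000066)^2 = 0.000069311888
Denominator = 18 * 1025 * 1e-6 = 0.018450
w = 0.003757 m/s

0.003757


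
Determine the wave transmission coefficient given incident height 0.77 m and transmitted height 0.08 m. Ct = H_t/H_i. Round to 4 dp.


Ct = H_t / H_i
Ct = 0.08 / 0.77
Ct = 0.1039

0.1039


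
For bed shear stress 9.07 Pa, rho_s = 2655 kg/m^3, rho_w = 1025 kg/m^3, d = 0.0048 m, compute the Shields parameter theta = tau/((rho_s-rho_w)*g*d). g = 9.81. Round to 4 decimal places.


theta = tau / ((rho_s - rho_w) * g * d)
rho_s - rho_w = 2655 - 1025 = 1630
Denominator = 1630 * 9.81 * 0.0048 = 76.753440
theta = 9.07 / 76.753440
theta = 0.1182

0.1182


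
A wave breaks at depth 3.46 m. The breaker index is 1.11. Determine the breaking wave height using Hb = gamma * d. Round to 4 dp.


Hb = gamma * d
Hb = 1.11 * 3.46
Hb = 3.8406 m

3.8406


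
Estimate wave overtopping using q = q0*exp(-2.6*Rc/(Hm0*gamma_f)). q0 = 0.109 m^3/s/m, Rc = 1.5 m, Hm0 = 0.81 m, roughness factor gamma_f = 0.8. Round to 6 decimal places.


q = q0 * exp(-2.6 * Rc / (Hm0 * gamma_f))
Exponent = -2.6 * 1.5 / (0.81 * 0.8)
= -2.6 * 1.5 / 0.6480
= -6.018519
exp(-6.018519) = 0.002433
q = 0.109 * 0.002433
q = 0.000265 m^3/s/m

0.000265


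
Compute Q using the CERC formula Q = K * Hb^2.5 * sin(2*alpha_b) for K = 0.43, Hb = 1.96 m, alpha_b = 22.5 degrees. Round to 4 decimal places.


Q = K * Hb^2.5 * sin(2 * alpha_b)
Hb^2.5 = 1.96^2.5 = 5.378240
sin(2 * 22.5) = sin(45.0) = 0.707107
Q = 0.43 * 5.378240 * 0.707107
Q = 1.6353 m^3/s

1.6353


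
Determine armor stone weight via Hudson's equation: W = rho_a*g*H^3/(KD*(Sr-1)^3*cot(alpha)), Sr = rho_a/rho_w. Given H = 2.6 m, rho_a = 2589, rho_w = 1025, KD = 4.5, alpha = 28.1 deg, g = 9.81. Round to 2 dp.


Sr = rho_a / rho_w = 2589 / 1025 = 2.525854
(Sr - 1) = 1.525854
(Sr - 1)^3 = 3.552537
cot(28.1) = 1 / tan(28.1) = 1 / 0.533950 = 1.872834
Numerator = 2589 * 9.81 * 2.6^3 = 446396.8298
Denominator = 4.5 * 3.552537 * 1.872834 = 29.939900
W = 446396.8298 / 29.939900
W = 14909.76 N

14909.76


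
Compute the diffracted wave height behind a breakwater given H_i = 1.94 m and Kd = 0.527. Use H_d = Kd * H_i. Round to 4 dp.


H_d = Kd * H_i
H_d = 0.527 * 1.94
H_d = 1.0224 m

1.0224


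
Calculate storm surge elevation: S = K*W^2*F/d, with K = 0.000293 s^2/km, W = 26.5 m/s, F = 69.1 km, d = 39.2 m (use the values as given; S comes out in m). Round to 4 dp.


S = K * W^2 * F / d
W^2 = 26.5^2 = 702.25
S = 0.000293 * 702.25 * 69.1 / 39.2
Numerator = 0.000293 * 702.25 * 69.1 = 14.217964
S = 14.217964 / 39.2 = 0.3627 m

0.3627


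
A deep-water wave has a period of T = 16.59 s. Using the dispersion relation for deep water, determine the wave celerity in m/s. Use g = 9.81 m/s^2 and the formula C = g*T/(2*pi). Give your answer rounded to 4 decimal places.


We use the deep-water celerity formula:
C = g * T / (2 * pi)
C = 9.81 * 16.59 / (2 * 3.14159...)
C = 162.747900 / 6.283185
C = 25.9021 m/s

25.9021


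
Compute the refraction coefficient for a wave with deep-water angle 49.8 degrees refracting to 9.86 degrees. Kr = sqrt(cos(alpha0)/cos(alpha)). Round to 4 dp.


Kr = sqrt(cos(alpha0) / cos(alpha))
cos(49.8) = 0.645458
cos(9.86) = 0.985229
Kr = sqrt(0.645458 / 0.985229)
Kr = sqrt(0.655135)
Kr = 0.8094

0.8094


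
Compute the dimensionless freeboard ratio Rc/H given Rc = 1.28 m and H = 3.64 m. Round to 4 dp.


Relative freeboard = Rc / H
= 1.28 / 3.64
= 0.3516

0.3516


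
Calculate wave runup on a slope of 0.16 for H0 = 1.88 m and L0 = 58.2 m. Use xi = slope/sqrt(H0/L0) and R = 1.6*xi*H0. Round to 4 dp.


xi = slope / sqrt(H0/L0)
H0/L0 = 1.88/58.2 = 0.032302
sqrt(0.032302) = 0.179729
xi = 0.16 / 0.179729 = 0.890231
R = 1.6 * xi * H0 = 1.6 * 0.890231 * 1.88
R = 2.6778 m

2.6778


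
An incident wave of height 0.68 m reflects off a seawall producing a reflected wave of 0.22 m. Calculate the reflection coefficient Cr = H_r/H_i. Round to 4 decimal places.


Cr = H_r / H_i
Cr = 0.22 / 0.68
Cr = 0.3235

0.3235


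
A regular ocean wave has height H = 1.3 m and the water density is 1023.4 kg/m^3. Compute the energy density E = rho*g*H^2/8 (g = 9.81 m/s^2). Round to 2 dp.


E = (1/8) * rho * g * H^2
E = (1/8) * 1023.4 * 9.81 * 1.3^2
E = 0.125 * 1023.4 * 9.81 * 1.6900
E = 2120.86 J/m^2

2120.86


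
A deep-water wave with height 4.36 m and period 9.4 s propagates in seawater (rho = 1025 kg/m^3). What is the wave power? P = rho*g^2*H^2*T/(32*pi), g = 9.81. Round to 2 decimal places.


P = rho * g^2 * H^2 * T / (32 * pi)
P = 1025 * 9.81^2 * 4.36^2 * 9.4 / (32 * pi)
P = 1025 * 96.2361 * 19.0096 * 9.4 / 100.53096
P = 175332.68 W/m

175332.68


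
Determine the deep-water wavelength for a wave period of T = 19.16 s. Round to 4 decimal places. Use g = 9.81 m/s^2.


L0 = g * T^2 / (2 * pi)
L0 = 9.81 * 19.16^2 / (2 * pi)
L0 = 9.81 * 367.1056 / 6.28319
L0 = 3601.3059 / 6.28319
L0 = 573.1656 m

573.1656


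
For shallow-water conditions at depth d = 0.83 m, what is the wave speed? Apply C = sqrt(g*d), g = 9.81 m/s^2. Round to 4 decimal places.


Using the shallow-water approximation:
C = sqrt(g * d) = sqrt(9.81 * 0.83)
C = sqrt(8.1423)
C = 2.8535 m/s

2.8535


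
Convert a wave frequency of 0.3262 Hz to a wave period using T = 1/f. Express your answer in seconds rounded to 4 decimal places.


T = 1 / f
T = 1 / 0.3262
T = 3.0656 s

3.0656


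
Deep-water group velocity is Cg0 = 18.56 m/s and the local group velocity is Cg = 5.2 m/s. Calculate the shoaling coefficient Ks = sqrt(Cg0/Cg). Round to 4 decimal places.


Ks = sqrt(Cg0 / Cg)
Ks = sqrt(18.56 / 5.2)
Ks = sqrt(3.5692)
Ks = 1.8892

1.8892


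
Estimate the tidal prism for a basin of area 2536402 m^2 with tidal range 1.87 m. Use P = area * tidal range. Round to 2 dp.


Tidal prism = Area * Tidal range
P = 2536402 * 1.87
P = 4743071.74 m^3

4743071.74


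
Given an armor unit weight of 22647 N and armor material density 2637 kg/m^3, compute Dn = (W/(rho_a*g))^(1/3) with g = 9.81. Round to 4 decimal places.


V = W / (rho_a * g)
V = 22647 / (2637 * 9.81)
V = 22647 / 25868.97
V = 0.875450 m^3
Dn = V^(1/3) = 0.875450^(1/3)
Dn = 0.9566 m

0.9566


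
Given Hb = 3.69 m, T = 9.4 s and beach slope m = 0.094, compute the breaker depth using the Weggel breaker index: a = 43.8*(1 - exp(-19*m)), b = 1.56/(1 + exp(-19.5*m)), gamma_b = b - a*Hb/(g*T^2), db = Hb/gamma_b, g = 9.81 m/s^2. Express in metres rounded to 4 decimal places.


a = 43.8 * (1 - exp(-19 * m))
exp(-19 * 0.094) = exp(-1.7860) = 0.167629
a = 43.8 * (1 - 0.167629) = 36.457835
b = 1.56 / (1 + exp(-19.5 * m))
exp(-19.5 * 0.094) = exp(-1.8330) = 0.159933
b = 1.56 / (1 + 0.159933) = 1.344905
Hb / (g * T^2) = 3.69 / (9.81 * 9.4^2) = 3.69 / 866.8116 = 0.00425698
gamma_b = b - a * Hb/(g*T^2) = 1.344905 - 36.457835 * 0.00425698 = 1.189705
db = Hb / gamma_b = 3.69 / 1.189705
db = 3.1016 m

3.1016


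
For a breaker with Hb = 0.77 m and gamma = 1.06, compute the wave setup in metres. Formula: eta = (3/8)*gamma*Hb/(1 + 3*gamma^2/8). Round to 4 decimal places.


eta = (3/8) * gamma * Hb / (1 + 3*gamma^2/8)
Numerator = (3/8) * 1.06 * 0.77 = 0.306075
Denominator = 1 + 3*1.06^2/8 = 1 + 0.421350 = 1.421350
eta = 0.306075 / 1.421350
eta = 0.2153 m

0.2153


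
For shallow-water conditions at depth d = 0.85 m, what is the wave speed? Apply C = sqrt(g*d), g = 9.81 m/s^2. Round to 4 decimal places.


Using the shallow-water approximation:
C = sqrt(g * d) = sqrt(9.81 * 0.85)
C = sqrt(8.3385)
C = 2.8876 m/s

2.8876


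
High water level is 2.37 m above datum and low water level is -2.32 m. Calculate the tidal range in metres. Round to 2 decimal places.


Tidal range = High water - Low water
Tidal range = 2.37 - (-2.32)
Tidal range = 4.69 m

4.69


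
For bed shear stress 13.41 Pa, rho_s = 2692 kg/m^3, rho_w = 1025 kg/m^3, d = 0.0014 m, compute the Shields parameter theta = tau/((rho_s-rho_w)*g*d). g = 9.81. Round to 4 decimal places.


theta = tau / ((rho_s - rho_w) * g * d)
rho_s - rho_w = 2692 - 1025 = 1667
Denominator = 1667 * 9.81 * 0.0014 = 22.894578
theta = 13.41 / 22.894578
theta = 0.5857

0.5857


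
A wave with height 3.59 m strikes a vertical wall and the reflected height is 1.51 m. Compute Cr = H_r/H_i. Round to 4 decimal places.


Cr = H_r / H_i
Cr = 1.51 / 3.59
Cr = 0.4206

0.4206


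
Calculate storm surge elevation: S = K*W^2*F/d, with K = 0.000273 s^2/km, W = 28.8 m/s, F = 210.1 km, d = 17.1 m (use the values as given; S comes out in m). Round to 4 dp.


S = K * W^2 * F / d
W^2 = 28.8^2 = 829.44
S = 0.000273 * 829.44 * 210.1 / 17.1
Numerator = 0.000273 * 829.44 * 210.1 = 47.574439
S = 47.574439 / 17.1 = 2.7821 m

2.7821


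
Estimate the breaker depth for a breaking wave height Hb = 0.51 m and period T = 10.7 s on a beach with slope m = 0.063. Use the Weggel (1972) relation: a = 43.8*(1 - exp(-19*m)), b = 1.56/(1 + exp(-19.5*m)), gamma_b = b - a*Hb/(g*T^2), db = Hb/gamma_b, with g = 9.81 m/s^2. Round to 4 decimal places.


a = 43.8 * (1 - exp(-19 * m))
exp(-19 * 0.063) = exp(-1.1970) = 0.302099
a = 43.8 * (1 - 0.302099) = 30.568057
b = 1.56 / (1 + exp(-19.5 * m))
exp(-19.5 * 0.063) = exp(-1.2285) = 0.292731
b = 1.56 / (1 + 0.292731) = 1.206747
Hb / (g * T^2) = 0.51 / (9.81 * 10.7^2) = 0.51 / 1123.1469 = 0.00045408
gamma_b = b - a * Hb/(g*T^2) = 1.206747 - 30.568057 * 0.00045408 = 1.192867
db = Hb / gamma_b = 0.51 / 1.192867
db = 0.4275 m

0.4275


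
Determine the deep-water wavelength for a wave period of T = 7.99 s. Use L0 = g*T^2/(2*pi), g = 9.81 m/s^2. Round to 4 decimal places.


L0 = g * T^2 / (2 * pi)
L0 = 9.81 * 7.99^2 / (2 * pi)
L0 = 9.81 * 63.8401 / 6.28319
L0 = 626.2714 / 6.28319
L0 = 99.6742 m

99.6742


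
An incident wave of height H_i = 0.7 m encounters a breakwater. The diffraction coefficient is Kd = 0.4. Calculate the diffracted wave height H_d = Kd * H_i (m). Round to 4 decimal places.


H_d = Kd * H_i
H_d = 0.4 * 0.7
H_d = 0.2800 m

0.2800


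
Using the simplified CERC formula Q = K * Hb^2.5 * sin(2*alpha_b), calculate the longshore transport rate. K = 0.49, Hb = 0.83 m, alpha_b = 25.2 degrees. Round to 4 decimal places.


Q = K * Hb^2.5 * sin(2 * alpha_b)
Hb^2.5 = 0.83^2.5 = 0.627618
sin(2 * 25.2) = sin(50.4) = 0.770513
Q = 0.49 * 0.627618 * 0.770513
Q = 0.2370 m^3/s

0.2370


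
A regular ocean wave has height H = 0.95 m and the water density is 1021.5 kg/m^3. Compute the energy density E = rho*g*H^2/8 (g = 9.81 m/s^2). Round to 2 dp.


E = (1/8) * rho * g * H^2
E = (1/8) * 1021.5 * 9.81 * 0.95^2
E = 0.125 * 1021.5 * 9.81 * 0.9025
E = 1130.48 J/m^2

1130.48


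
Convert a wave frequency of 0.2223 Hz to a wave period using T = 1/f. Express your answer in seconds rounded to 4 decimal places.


T = 1 / f
T = 1 / 0.2223
T = 4.4984 s

4.4984


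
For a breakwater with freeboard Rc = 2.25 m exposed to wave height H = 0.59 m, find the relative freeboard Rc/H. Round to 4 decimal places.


Relative freeboard = Rc / H
= 2.25 / 0.59
= 3.8136

3.8136


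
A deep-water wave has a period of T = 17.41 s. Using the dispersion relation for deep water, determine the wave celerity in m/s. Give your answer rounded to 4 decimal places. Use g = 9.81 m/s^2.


We use the deep-water celerity formula:
C = g * T / (2 * pi)
C = 9.81 * 17.41 / (2 * 3.14159...)
C = 170.792100 / 6.283185
C = 27.1824 m/s

27.1824


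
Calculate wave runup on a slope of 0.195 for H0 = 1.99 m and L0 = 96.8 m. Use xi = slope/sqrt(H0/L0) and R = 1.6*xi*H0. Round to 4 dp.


xi = slope / sqrt(H0/L0)
H0/L0 = 1.99/96.8 = 0.020558
sqrt(0.020558) = 0.143380
xi = 0.195 / 0.143380 = 1.360021
R = 1.6 * xi * H0 = 1.6 * 1.360021 * 1.99
R = 4.3303 m

4.3303


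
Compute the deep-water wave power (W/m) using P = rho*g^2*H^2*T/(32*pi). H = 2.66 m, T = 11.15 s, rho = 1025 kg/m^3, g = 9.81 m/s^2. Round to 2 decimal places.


P = rho * g^2 * H^2 * T / (32 * pi)
P = 1025 * 9.81^2 * 2.66^2 * 11.15 / (32 * pi)
P = 1025 * 96.2361 * 7.0756 * 11.15 / 100.53096
P = 77410.55 W/m

77410.55


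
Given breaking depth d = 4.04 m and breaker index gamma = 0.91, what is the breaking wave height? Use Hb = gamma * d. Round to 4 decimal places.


Hb = gamma * d
Hb = 0.91 * 4.04
Hb = 3.6764 m

3.6764


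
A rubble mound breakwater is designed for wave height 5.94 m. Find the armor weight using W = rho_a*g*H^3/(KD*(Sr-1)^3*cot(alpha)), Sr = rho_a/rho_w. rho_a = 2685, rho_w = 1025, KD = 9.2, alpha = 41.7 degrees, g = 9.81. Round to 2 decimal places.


Sr = rho_a / rho_w = 2685 / 1025 = 2.619512
(Sr - 1) = 1.619512
(Sr - 1)^3 = 4.247689
cot(41.7) = 1 / tan(41.7) = 1 / 0.890967 = 1.122375
Numerator = 2685 * 9.81 * 5.94^3 = 5520426.5049
Denominator = 9.2 * 4.247689 * 1.122375 = 43.861010
W = 5520426.5049 / 43.861010
W = 125861.82 N

125861.82


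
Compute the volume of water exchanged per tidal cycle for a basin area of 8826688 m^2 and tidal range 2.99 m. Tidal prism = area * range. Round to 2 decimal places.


Tidal prism = Area * Tidal range
P = 8826688 * 2.99
P = 26391797.12 m^3

26391797.12


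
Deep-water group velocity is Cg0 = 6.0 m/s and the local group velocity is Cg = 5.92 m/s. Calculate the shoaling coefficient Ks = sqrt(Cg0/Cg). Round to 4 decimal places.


Ks = sqrt(Cg0 / Cg)
Ks = sqrt(6.0 / 5.92)
Ks = sqrt(1.0135)
Ks = 1.0067

1.0067


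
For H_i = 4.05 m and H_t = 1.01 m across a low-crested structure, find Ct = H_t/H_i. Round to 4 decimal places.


Ct = H_t / H_i
Ct = 1.01 / 4.05
Ct = 0.2494

0.2494


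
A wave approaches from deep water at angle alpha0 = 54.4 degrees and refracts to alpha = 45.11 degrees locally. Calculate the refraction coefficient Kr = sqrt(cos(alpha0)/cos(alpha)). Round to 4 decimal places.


Kr = sqrt(cos(alpha0) / cos(alpha))
cos(54.4) = 0.582123
cos(45.11) = 0.705748
Kr = sqrt(0.582123 / 0.705748)
Kr = sqrt(0.824831)
Kr = 0.9082

0.9082


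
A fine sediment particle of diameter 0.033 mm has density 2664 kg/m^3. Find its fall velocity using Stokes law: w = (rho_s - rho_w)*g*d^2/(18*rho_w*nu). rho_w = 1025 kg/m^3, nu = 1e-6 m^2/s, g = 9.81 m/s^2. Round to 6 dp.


w = (rho_s - rho_w) * g * d^2 / (18 * rho_w * nu)
d = 0.033 mm = 0.000033 m
rho_s - rho_w = 2664 - 1025 = 1639
Numerator = 1639 * 9.81 * (0.000033)^2 = 0.000017509585
Denominator = 18 * 1025 * 1e-6 = 0.018450
w = 0.000949 m/s

0.000949


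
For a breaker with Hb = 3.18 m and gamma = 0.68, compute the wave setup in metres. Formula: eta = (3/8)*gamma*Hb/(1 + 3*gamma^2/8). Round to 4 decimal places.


eta = (3/8) * gamma * Hb / (1 + 3*gamma^2/8)
Numerator = (3/8) * 0.68 * 3.18 = 0.810900
Denominator = 1 + 3*0.68^2/8 = 1 + 0.173400 = 1.173400
eta = 0.810900 / 1.173400
eta = 0.6911 m

0.6911


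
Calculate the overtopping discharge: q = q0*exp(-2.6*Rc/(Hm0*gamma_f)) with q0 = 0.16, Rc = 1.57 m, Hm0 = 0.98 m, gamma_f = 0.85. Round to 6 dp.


q = q0 * exp(-2.6 * Rc / (Hm0 * gamma_f))
Exponent = -2.6 * 1.57 / (0.98 * 0.85)
= -2.6 * 1.57 / 0.8330
= -4.900360
exp(-4.900360) = 0.007444
q = 0.16 * 0.007444
q = 0.001191 m^3/s/m

0.001191


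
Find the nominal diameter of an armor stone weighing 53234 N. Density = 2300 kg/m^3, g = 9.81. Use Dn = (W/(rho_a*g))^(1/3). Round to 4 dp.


V = W / (rho_a * g)
V = 53234 / (2300 * 9.81)
V = 53234 / 22563.00
V = 2.359349 m^3
Dn = V^(1/3) = 2.359349^(1/3)
Dn = 1.3313 m

1.3313


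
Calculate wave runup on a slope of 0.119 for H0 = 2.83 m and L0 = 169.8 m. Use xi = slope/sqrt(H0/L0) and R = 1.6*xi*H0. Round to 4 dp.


xi = slope / sqrt(H0/L0)
H0/L0 = 2.83/169.8 = 0.016667
sqrt(0.016667) = 0.129099
xi = 0.119 / 0.129099 = 0.921770
R = 1.6 * xi * H0 = 1.6 * 0.921770 * 2.83
R = 4.1738 m

4.1738


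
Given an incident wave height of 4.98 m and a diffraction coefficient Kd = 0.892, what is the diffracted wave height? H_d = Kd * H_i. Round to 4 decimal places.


H_d = Kd * H_i
H_d = 0.892 * 4.98
H_d = 4.4422 m

4.4422


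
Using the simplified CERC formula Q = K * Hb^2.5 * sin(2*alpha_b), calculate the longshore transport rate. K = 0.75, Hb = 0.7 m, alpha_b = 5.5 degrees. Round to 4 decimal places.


Q = K * Hb^2.5 * sin(2 * alpha_b)
Hb^2.5 = 0.7^2.5 = 0.409963
sin(2 * 5.5) = sin(11.0) = 0.190809
Q = 0.75 * 0.409963 * 0.190809
Q = 0.0587 m^3/s

0.0587


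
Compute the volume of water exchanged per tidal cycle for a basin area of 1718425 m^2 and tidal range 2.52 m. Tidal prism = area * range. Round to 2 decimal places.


Tidal prism = Area * Tidal range
P = 1718425 * 2.52
P = 4330431.00 m^3

4330431.00


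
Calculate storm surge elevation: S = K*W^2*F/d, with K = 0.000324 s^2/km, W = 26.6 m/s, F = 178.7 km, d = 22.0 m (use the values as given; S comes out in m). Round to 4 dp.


S = K * W^2 * F / d
W^2 = 26.6^2 = 707.56
S = 0.000324 * 707.56 * 178.7 / 22.0
Numerator = 0.000324 * 707.56 * 178.7 = 40.966875
S = 40.966875 / 22.0 = 1.8621 m

1.8621


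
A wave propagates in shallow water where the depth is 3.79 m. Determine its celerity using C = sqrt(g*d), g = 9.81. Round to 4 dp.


Using the shallow-water approximation:
C = sqrt(g * d) = sqrt(9.81 * 3.79)
C = sqrt(37.1799)
C = 6.0975 m/s

6.0975


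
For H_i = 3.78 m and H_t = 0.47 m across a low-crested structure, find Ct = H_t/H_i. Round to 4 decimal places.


Ct = H_t / H_i
Ct = 0.47 / 3.78
Ct = 0.1243

0.1243


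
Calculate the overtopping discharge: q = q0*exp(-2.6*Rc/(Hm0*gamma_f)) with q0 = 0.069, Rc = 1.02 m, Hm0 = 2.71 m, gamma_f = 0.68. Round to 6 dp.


q = q0 * exp(-2.6 * Rc / (Hm0 * gamma_f))
Exponent = -2.6 * 1.02 / (2.71 * 0.68)
= -2.6 * 1.02 / 1.8428
= -1.439114
exp(-1.439114) = 0.237138
q = 0.069 * 0.237138
q = 0.016362 m^3/s/m

0.016362


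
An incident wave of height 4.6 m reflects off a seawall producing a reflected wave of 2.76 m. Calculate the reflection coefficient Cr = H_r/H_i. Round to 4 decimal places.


Cr = H_r / H_i
Cr = 2.76 / 4.6
Cr = 0.6000

0.6000


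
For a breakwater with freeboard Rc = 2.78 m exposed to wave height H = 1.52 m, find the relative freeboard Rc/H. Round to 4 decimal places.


Relative freeboard = Rc / H
= 2.78 / 1.52
= 1.8289

1.8289


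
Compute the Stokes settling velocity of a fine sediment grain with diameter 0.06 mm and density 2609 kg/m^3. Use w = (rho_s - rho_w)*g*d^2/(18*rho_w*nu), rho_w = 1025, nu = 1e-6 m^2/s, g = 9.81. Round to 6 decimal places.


w = (rho_s - rho_w) * g * d^2 / (18 * rho_w * nu)
d = 0.06 mm = 0.000060 m
rho_s - rho_w = 2609 - 1025 = 1584
Numerator = 1584 * 9.81 * (0.000060)^2 = 0.000055940544
Denominator = 18 * 1025 * 1e-6 = 0.018450
w = 0.003032 m/s

0.003032


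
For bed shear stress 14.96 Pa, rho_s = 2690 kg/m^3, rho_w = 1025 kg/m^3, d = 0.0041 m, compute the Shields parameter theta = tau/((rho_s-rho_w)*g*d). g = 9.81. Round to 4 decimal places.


theta = tau / ((rho_s - rho_w) * g * d)
rho_s - rho_w = 2690 - 1025 = 1665
Denominator = 1665 * 9.81 * 0.0041 = 66.967965
theta = 14.96 / 66.967965
theta = 0.2234

0.2234


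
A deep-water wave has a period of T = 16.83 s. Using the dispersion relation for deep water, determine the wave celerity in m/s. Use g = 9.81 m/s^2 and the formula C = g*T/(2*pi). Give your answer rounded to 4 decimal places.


We use the deep-water celerity formula:
C = g * T / (2 * pi)
C = 9.81 * 16.83 / (2 * 3.14159...)
C = 165.102300 / 6.283185
C = 26.2768 m/s

26.2768


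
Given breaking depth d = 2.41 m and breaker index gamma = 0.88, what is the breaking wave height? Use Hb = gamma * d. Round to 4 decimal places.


Hb = gamma * d
Hb = 0.88 * 2.41
Hb = 2.1208 m

2.1208


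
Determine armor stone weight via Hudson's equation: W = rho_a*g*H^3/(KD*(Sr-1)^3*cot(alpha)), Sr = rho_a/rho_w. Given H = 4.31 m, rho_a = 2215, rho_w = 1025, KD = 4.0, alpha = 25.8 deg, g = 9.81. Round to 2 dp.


Sr = rho_a / rho_w = 2215 / 1025 = 2.160976
(Sr - 1) = 1.160976
(Sr - 1)^3 = 1.564838
cot(25.8) = 1 / tan(25.8) = 1 / 0.483419 = 2.068599
Numerator = 2215 * 9.81 * 4.31^3 = 1739700.7409
Denominator = 4.0 * 1.564838 * 2.068599 = 12.948089
W = 1739700.7409 / 12.948089
W = 134359.66 N

134359.66


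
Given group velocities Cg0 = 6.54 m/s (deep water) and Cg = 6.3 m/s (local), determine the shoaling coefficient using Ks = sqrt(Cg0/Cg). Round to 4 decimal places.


Ks = sqrt(Cg0 / Cg)
Ks = sqrt(6.54 / 6.3)
Ks = sqrt(1.0381)
Ks = 1.0189

1.0189


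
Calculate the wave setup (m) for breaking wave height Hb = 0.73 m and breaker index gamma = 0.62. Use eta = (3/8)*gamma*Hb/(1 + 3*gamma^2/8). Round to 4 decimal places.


eta = (3/8) * gamma * Hb / (1 + 3*gamma^2/8)
Numerator = (3/8) * 0.62 * 0.73 = 0.169725
Denominator = 1 + 3*0.62^2/8 = 1 + 0.144150 = 1.144150
eta = 0.169725 / 1.144150
eta = 0.1483 m

0.1483


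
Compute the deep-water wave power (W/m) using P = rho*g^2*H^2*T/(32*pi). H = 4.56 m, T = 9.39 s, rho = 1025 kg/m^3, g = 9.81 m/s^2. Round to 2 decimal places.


P = rho * g^2 * H^2 * T / (32 * pi)
P = 1025 * 9.81^2 * 4.56^2 * 9.39 / (32 * pi)
P = 1025 * 96.2361 * 20.7936 * 9.39 / 100.53096
P = 191583.15 W/m

191583.15


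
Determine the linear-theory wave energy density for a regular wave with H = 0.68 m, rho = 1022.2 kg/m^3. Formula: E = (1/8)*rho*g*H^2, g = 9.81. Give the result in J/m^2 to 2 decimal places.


E = (1/8) * rho * g * H^2
E = (1/8) * 1022.2 * 9.81 * 0.68^2
E = 0.125 * 1022.2 * 9.81 * 0.4624
E = 579.61 J/m^2

579.61


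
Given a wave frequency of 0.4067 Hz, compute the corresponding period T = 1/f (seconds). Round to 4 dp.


T = 1 / f
T = 1 / 0.4067
T = 2.4588 s

2.4588


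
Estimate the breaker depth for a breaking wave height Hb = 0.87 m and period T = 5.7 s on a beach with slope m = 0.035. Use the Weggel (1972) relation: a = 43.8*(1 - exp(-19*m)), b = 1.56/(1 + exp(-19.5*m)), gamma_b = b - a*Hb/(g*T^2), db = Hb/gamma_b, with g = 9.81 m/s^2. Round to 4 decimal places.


a = 43.8 * (1 - exp(-19 * m))
exp(-19 * 0.035) = exp(-0.6650) = 0.514274
a = 43.8 * (1 - 0.514274) = 21.274819
b = 1.56 / (1 + exp(-19.5 * m))
exp(-19.5 * 0.035) = exp(-0.6825) = 0.505352
b = 1.56 / (1 + 0.505352) = 1.036302
Hb / (g * T^2) = 0.87 / (9.81 * 5.7^2) = 0.87 / 318.7269 = 0.00272961
gamma_b = b - a * Hb/(g*T^2) = 1.036302 - 21.274819 * 0.00272961 = 0.978230
db = Hb / gamma_b = 0.87 / 0.978230
db = 0.8894 m

0.8894


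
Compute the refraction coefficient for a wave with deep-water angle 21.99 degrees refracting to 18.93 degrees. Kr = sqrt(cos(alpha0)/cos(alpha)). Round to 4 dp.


Kr = sqrt(cos(alpha0) / cos(alpha))
cos(21.99) = 0.927249
cos(18.93) = 0.945916
Kr = sqrt(0.927249 / 0.945916)
Kr = sqrt(0.980266)
Kr = 0.9901

0.9901


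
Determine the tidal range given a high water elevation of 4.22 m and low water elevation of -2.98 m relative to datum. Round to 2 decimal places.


Tidal range = High water - Low water
Tidal range = 4.22 - (-2.98)
Tidal range = 7.20 m

7.20


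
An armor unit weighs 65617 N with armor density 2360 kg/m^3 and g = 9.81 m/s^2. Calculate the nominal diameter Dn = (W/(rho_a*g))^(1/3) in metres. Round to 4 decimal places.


V = W / (rho_a * g)
V = 65617 / (2360 * 9.81)
V = 65617 / 23151.60
V = 2.834232 m^3
Dn = V^(1/3) = 2.834232^(1/3)
Dn = 1.4152 m

1.4152


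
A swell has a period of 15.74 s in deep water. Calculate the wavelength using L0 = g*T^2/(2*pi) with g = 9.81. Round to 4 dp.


L0 = g * T^2 / (2 * pi)
L0 = 9.81 * 15.74^2 / (2 * pi)
L0 = 9.81 * 247.7476 / 6.28319
L0 = 2430.4040 / 6.28319
L0 = 386.8108 m

386.8108


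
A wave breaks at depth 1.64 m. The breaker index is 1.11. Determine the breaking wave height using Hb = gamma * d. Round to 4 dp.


Hb = gamma * d
Hb = 1.11 * 1.64
Hb = 1.8204 m

1.8204


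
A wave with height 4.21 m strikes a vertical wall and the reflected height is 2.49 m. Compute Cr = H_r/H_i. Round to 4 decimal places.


Cr = H_r / H_i
Cr = 2.49 / 4.21
Cr = 0.5914

0.5914


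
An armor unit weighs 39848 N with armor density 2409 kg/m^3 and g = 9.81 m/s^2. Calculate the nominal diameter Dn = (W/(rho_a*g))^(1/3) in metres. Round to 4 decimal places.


V = W / (rho_a * g)
V = 39848 / (2409 * 9.81)
V = 39848 / 23632.29
V = 1.686168 m^3
Dn = V^(1/3) = 1.686168^(1/3)
Dn = 1.1902 m

1.1902


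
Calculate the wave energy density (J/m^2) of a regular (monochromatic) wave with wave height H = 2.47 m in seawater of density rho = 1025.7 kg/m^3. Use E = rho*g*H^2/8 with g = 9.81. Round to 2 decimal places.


E = (1/8) * rho * g * H^2
E = (1/8) * 1025.7 * 9.81 * 2.47^2
E = 0.125 * 1025.7 * 9.81 * 6.1009
E = 7673.50 J/m^2

7673.50


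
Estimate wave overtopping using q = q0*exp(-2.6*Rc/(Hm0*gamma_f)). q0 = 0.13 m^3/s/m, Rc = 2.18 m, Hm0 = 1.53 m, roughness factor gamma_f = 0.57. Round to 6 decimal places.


q = q0 * exp(-2.6 * Rc / (Hm0 * gamma_f))
Exponent = -2.6 * 2.18 / (1.53 * 0.57)
= -2.6 * 2.18 / 0.8721
= -6.499255
exp(-6.499255) = 0.001505
q = 0.13 * 0.001505
q = 0.000196 m^3/s/m

0.000196


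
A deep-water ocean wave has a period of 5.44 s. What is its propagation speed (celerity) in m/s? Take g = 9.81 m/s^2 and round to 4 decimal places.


We use the deep-water celerity formula:
C = g * T / (2 * pi)
C = 9.81 * 5.44 / (2 * 3.14159...)
C = 53.366400 / 6.283185
C = 8.4935 m/s

8.4935


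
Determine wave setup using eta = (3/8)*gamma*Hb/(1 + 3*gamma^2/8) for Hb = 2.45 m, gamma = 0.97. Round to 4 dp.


eta = (3/8) * gamma * Hb / (1 + 3*gamma^2/8)
Numerator = (3/8) * 0.97 * 2.45 = 0.891188
Denominator = 1 + 3*0.97^2/8 = 1 + 0.352838 = 1.352838
eta = 0.891188 / 1.352838
eta = 0.6588 m

0.6588


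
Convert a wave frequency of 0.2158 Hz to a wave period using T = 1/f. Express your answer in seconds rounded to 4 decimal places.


T = 1 / f
T = 1 / 0.2158
T = 4.6339 s

4.6339


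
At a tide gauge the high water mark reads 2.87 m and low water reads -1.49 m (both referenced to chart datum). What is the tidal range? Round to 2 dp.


Tidal range = High water - Low water
Tidal range = 2.87 - (-1.49)
Tidal range = 4.36 m

4.36


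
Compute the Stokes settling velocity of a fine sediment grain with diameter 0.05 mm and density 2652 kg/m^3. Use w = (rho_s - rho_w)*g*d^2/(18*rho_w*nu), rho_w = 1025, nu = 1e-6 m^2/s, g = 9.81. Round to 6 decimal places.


w = (rho_s - rho_w) * g * d^2 / (18 * rho_w * nu)
d = 0.05 mm = 0.000050 m
rho_s - rho_w = 2652 - 1025 = 1627
Numerator = 1627 * 9.81 * (0.000050)^2 = 0.000039902175
Denominator = 18 * 1025 * 1e-6 = 0.018450
w = 0.002163 m/s

0.002163


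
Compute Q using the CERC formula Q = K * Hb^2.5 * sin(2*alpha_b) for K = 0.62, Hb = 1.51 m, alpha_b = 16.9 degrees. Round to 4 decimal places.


Q = K * Hb^2.5 * sin(2 * alpha_b)
Hb^2.5 = 1.51^2.5 = 2.801834
sin(2 * 16.9) = sin(33.8) = 0.556296
Q = 0.62 * 2.801834 * 0.556296
Q = 0.9664 m^3/s

0.9664


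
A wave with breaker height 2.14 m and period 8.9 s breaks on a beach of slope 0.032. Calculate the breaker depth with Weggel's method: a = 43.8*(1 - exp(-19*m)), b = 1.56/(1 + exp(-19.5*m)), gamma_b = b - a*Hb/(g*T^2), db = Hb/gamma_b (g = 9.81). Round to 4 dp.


a = 43.8 * (1 - exp(-19 * m))
exp(-19 * 0.032) = exp(-0.6080) = 0.544439
a = 43.8 * (1 - 0.544439) = 19.953587
b = 1.56 / (1 + exp(-19.5 * m))
exp(-19.5 * 0.032) = exp(-0.6240) = 0.535797
b = 1.56 / (1 + 0.535797) = 1.015759
Hb / (g * T^2) = 2.14 / (9.81 * 8.9^2) = 2.14 / 777.0501 = 0.00275401
gamma_b = b - a * Hb/(g*T^2) = 1.015759 - 19.953587 * 0.00275401 = 0.960807
db = Hb / gamma_b = 2.14 / 0.960807
db = 2.2273 m

2.2273


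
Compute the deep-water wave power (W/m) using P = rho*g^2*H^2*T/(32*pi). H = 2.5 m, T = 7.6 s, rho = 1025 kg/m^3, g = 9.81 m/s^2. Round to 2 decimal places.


P = rho * g^2 * H^2 * T / (32 * pi)
P = 1025 * 9.81^2 * 2.5^2 * 7.6 / (32 * pi)
P = 1025 * 96.2361 * 6.2500 * 7.6 / 100.53096
P = 46607.48 W/m

46607.48


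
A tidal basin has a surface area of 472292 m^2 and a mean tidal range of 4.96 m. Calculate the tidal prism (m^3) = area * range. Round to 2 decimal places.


Tidal prism = Area * Tidal range
P = 472292 * 4.96
P = 2342568.32 m^3

2342568.32


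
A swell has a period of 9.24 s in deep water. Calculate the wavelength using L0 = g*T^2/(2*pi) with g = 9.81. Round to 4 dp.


L0 = g * T^2 / (2 * pi)
L0 = 9.81 * 9.24^2 / (2 * pi)
L0 = 9.81 * 85.3776 / 6.28319
L0 = 837.5543 / 6.28319
L0 = 133.3009 m

133.3009


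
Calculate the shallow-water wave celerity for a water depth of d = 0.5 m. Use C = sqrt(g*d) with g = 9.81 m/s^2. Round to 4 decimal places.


Using the shallow-water approximation:
C = sqrt(g * d) = sqrt(9.81 * 0.5)
C = sqrt(4.9050)
C = 2.2147 m/s

2.2147


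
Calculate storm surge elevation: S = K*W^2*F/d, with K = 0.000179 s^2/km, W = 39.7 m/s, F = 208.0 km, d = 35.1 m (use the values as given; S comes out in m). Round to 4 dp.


S = K * W^2 * F / d
W^2 = 39.7^2 = 1576.09
S = 0.000179 * 1576.09 * 208.0 / 35.1
Numerator = 0.000179 * 1576.09 * 208.0 = 58.680983
S = 58.680983 / 35.1 = 1.6718 m

1.6718


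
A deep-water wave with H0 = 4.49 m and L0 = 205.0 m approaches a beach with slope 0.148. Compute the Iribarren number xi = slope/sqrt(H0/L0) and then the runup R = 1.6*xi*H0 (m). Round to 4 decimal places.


xi = slope / sqrt(H0/L0)
H0/L0 = 4.49/205.0 = 0.021902
sqrt(0.021902) = 0.147995
xi = 0.148 / 0.147995 = 1.000036
R = 1.6 * xi * H0 = 1.6 * 1.000036 * 4.49
R = 7.1843 m

7.1843


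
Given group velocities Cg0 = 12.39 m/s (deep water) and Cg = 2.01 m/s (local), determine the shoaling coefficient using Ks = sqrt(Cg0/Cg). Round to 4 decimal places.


Ks = sqrt(Cg0 / Cg)
Ks = sqrt(12.39 / 2.01)
Ks = sqrt(6.1642)
Ks = 2.4828

2.4828


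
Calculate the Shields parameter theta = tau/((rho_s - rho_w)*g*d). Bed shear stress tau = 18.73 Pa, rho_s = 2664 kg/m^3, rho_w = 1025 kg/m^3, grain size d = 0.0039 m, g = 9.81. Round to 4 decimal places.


theta = tau / ((rho_s - rho_w) * g * d)
rho_s - rho_w = 2664 - 1025 = 1639
Denominator = 1639 * 9.81 * 0.0039 = 62.706501
theta = 18.73 / 62.706501
theta = 0.2987

0.2987


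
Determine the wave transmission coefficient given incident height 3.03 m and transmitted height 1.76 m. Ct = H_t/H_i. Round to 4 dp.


Ct = H_t / H_i
Ct = 1.76 / 3.03
Ct = 0.5809

0.5809


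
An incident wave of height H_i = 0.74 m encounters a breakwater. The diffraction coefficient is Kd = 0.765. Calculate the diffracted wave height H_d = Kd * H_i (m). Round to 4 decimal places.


H_d = Kd * H_i
H_d = 0.765 * 0.74
H_d = 0.5661 m

0.5661


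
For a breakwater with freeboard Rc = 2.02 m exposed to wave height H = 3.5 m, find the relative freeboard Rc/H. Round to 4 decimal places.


Relative freeboard = Rc / H
= 2.02 / 3.5
= 0.5771

0.5771


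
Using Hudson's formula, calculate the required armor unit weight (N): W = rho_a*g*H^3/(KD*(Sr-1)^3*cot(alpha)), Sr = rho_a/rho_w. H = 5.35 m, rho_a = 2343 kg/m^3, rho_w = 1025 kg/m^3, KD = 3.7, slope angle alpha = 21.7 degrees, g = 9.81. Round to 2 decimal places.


Sr = rho_a / rho_w = 2343 / 1025 = 2.285854
(Sr - 1) = 1.285854
(Sr - 1)^3 = 2.126056
cot(21.7) = 1 / tan(21.7) = 1 / 0.397948 = 2.512889
Numerator = 2343 * 9.81 * 5.35^3 = 3519675.6372
Denominator = 3.7 * 2.126056 * 2.512889 = 19.767405
W = 3519675.6372 / 19.767405
W = 178054.51 N

178054.51


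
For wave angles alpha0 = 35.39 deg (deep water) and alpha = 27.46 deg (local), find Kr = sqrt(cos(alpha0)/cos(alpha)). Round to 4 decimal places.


Kr = sqrt(cos(alpha0) / cos(alpha))
cos(35.39) = 0.815229
cos(27.46) = 0.887333
Kr = sqrt(0.815229 / 0.887333)
Kr = sqrt(0.918741)
Kr = 0.9585

0.9585
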